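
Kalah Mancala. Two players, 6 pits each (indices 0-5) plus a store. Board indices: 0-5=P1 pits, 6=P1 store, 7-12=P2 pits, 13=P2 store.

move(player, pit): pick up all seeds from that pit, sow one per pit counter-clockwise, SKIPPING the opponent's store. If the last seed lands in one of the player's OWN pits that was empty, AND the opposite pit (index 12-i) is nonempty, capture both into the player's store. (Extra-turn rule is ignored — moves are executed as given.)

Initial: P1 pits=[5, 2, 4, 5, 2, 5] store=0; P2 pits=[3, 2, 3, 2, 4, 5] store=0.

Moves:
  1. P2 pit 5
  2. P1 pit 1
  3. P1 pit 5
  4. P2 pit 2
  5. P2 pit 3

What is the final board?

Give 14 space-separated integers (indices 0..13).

Answer: 7 0 6 7 3 0 1 4 3 0 0 6 2 3

Derivation:
Move 1: P2 pit5 -> P1=[6,3,5,6,2,5](0) P2=[3,2,3,2,4,0](1)
Move 2: P1 pit1 -> P1=[6,0,6,7,3,5](0) P2=[3,2,3,2,4,0](1)
Move 3: P1 pit5 -> P1=[6,0,6,7,3,0](1) P2=[4,3,4,3,4,0](1)
Move 4: P2 pit2 -> P1=[6,0,6,7,3,0](1) P2=[4,3,0,4,5,1](2)
Move 5: P2 pit3 -> P1=[7,0,6,7,3,0](1) P2=[4,3,0,0,6,2](3)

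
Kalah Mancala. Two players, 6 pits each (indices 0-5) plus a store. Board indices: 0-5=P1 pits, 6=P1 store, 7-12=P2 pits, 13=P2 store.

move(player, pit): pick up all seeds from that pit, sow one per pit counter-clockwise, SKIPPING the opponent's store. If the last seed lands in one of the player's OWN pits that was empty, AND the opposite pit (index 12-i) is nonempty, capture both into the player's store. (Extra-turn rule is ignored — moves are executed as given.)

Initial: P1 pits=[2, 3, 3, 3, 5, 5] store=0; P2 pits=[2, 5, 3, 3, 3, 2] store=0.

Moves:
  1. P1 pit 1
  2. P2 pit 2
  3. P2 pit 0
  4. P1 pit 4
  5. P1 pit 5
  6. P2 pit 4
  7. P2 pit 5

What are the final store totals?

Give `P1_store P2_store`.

Move 1: P1 pit1 -> P1=[2,0,4,4,6,5](0) P2=[2,5,3,3,3,2](0)
Move 2: P2 pit2 -> P1=[2,0,4,4,6,5](0) P2=[2,5,0,4,4,3](0)
Move 3: P2 pit0 -> P1=[2,0,4,0,6,5](0) P2=[0,6,0,4,4,3](5)
Move 4: P1 pit4 -> P1=[2,0,4,0,0,6](1) P2=[1,7,1,5,4,3](5)
Move 5: P1 pit5 -> P1=[2,0,4,0,0,0](2) P2=[2,8,2,6,5,3](5)
Move 6: P2 pit4 -> P1=[3,1,5,0,0,0](2) P2=[2,8,2,6,0,4](6)
Move 7: P2 pit5 -> P1=[4,2,6,0,0,0](2) P2=[2,8,2,6,0,0](7)

Answer: 2 7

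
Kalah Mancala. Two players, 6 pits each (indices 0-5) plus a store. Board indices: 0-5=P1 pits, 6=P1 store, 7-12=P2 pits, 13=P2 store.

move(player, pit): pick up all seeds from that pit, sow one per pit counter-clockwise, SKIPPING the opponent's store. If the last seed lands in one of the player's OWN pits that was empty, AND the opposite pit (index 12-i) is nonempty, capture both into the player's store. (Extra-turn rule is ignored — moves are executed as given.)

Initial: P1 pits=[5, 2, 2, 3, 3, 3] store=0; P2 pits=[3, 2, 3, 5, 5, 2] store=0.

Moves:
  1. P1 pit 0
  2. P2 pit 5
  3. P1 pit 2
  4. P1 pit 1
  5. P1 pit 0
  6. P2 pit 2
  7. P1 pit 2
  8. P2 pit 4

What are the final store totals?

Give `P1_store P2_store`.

Move 1: P1 pit0 -> P1=[0,3,3,4,4,4](0) P2=[3,2,3,5,5,2](0)
Move 2: P2 pit5 -> P1=[1,3,3,4,4,4](0) P2=[3,2,3,5,5,0](1)
Move 3: P1 pit2 -> P1=[1,3,0,5,5,5](0) P2=[3,2,3,5,5,0](1)
Move 4: P1 pit1 -> P1=[1,0,1,6,6,5](0) P2=[3,2,3,5,5,0](1)
Move 5: P1 pit0 -> P1=[0,0,1,6,6,5](6) P2=[3,2,3,5,0,0](1)
Move 6: P2 pit2 -> P1=[0,0,1,6,6,5](6) P2=[3,2,0,6,1,1](1)
Move 7: P1 pit2 -> P1=[0,0,0,7,6,5](6) P2=[3,2,0,6,1,1](1)
Move 8: P2 pit4 -> P1=[0,0,0,7,6,5](6) P2=[3,2,0,6,0,2](1)

Answer: 6 1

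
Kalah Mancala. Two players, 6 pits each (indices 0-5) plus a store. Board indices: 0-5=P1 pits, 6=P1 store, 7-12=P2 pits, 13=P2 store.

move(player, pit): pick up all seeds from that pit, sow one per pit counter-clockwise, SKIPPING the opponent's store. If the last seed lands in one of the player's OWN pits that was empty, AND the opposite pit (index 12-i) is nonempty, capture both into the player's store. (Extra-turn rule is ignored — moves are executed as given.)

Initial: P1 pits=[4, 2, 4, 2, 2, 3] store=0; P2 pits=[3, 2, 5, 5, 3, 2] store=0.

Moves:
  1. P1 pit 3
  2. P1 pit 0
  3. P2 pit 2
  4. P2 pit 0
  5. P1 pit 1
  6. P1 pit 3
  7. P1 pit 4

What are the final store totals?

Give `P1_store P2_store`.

Move 1: P1 pit3 -> P1=[4,2,4,0,3,4](0) P2=[3,2,5,5,3,2](0)
Move 2: P1 pit0 -> P1=[0,3,5,1,4,4](0) P2=[3,2,5,5,3,2](0)
Move 3: P2 pit2 -> P1=[1,3,5,1,4,4](0) P2=[3,2,0,6,4,3](1)
Move 4: P2 pit0 -> P1=[1,3,5,1,4,4](0) P2=[0,3,1,7,4,3](1)
Move 5: P1 pit1 -> P1=[1,0,6,2,5,4](0) P2=[0,3,1,7,4,3](1)
Move 6: P1 pit3 -> P1=[1,0,6,0,6,5](0) P2=[0,3,1,7,4,3](1)
Move 7: P1 pit4 -> P1=[1,0,6,0,0,6](1) P2=[1,4,2,8,4,3](1)

Answer: 1 1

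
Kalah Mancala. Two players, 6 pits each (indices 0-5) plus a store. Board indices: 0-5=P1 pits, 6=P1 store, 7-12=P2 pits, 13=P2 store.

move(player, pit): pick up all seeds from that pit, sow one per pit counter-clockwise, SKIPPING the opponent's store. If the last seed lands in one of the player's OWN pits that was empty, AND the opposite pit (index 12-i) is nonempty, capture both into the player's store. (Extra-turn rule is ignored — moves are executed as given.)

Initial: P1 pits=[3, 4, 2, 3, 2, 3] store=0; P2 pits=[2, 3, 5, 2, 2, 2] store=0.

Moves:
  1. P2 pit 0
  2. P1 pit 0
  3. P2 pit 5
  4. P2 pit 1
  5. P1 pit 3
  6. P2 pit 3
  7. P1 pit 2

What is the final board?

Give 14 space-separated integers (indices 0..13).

Answer: 0 5 0 1 4 5 1 1 0 7 0 4 1 4

Derivation:
Move 1: P2 pit0 -> P1=[3,4,2,3,2,3](0) P2=[0,4,6,2,2,2](0)
Move 2: P1 pit0 -> P1=[0,5,3,4,2,3](0) P2=[0,4,6,2,2,2](0)
Move 3: P2 pit5 -> P1=[1,5,3,4,2,3](0) P2=[0,4,6,2,2,0](1)
Move 4: P2 pit1 -> P1=[0,5,3,4,2,3](0) P2=[0,0,7,3,3,0](3)
Move 5: P1 pit3 -> P1=[0,5,3,0,3,4](1) P2=[1,0,7,3,3,0](3)
Move 6: P2 pit3 -> P1=[0,5,3,0,3,4](1) P2=[1,0,7,0,4,1](4)
Move 7: P1 pit2 -> P1=[0,5,0,1,4,5](1) P2=[1,0,7,0,4,1](4)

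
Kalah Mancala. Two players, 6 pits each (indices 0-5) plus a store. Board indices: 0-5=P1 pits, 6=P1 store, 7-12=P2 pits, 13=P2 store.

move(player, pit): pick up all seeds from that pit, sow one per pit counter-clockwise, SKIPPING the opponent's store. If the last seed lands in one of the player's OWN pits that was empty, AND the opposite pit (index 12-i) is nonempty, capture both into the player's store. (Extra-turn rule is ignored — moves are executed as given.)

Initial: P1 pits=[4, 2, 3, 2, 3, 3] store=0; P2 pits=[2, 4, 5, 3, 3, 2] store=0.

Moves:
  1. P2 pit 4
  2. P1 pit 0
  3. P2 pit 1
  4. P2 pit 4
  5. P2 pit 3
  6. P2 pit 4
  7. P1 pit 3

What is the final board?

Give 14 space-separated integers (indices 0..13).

Answer: 1 3 4 0 5 5 1 2 0 6 0 0 7 2

Derivation:
Move 1: P2 pit4 -> P1=[5,2,3,2,3,3](0) P2=[2,4,5,3,0,3](1)
Move 2: P1 pit0 -> P1=[0,3,4,3,4,4](0) P2=[2,4,5,3,0,3](1)
Move 3: P2 pit1 -> P1=[0,3,4,3,4,4](0) P2=[2,0,6,4,1,4](1)
Move 4: P2 pit4 -> P1=[0,3,4,3,4,4](0) P2=[2,0,6,4,0,5](1)
Move 5: P2 pit3 -> P1=[1,3,4,3,4,4](0) P2=[2,0,6,0,1,6](2)
Move 6: P2 pit4 -> P1=[1,3,4,3,4,4](0) P2=[2,0,6,0,0,7](2)
Move 7: P1 pit3 -> P1=[1,3,4,0,5,5](1) P2=[2,0,6,0,0,7](2)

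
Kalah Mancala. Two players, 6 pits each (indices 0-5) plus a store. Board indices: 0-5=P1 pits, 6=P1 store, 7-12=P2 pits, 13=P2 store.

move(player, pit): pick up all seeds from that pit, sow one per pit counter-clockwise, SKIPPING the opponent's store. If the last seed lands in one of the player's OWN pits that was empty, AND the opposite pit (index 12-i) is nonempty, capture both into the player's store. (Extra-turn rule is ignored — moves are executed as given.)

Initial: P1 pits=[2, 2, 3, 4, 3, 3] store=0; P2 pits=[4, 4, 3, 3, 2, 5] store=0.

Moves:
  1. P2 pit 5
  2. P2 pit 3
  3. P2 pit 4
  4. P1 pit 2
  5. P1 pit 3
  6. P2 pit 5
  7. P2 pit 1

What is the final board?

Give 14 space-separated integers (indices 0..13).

Move 1: P2 pit5 -> P1=[3,3,4,5,3,3](0) P2=[4,4,3,3,2,0](1)
Move 2: P2 pit3 -> P1=[3,3,4,5,3,3](0) P2=[4,4,3,0,3,1](2)
Move 3: P2 pit4 -> P1=[4,3,4,5,3,3](0) P2=[4,4,3,0,0,2](3)
Move 4: P1 pit2 -> P1=[4,3,0,6,4,4](1) P2=[4,4,3,0,0,2](3)
Move 5: P1 pit3 -> P1=[4,3,0,0,5,5](2) P2=[5,5,4,0,0,2](3)
Move 6: P2 pit5 -> P1=[5,3,0,0,5,5](2) P2=[5,5,4,0,0,0](4)
Move 7: P2 pit1 -> P1=[5,3,0,0,5,5](2) P2=[5,0,5,1,1,1](5)

Answer: 5 3 0 0 5 5 2 5 0 5 1 1 1 5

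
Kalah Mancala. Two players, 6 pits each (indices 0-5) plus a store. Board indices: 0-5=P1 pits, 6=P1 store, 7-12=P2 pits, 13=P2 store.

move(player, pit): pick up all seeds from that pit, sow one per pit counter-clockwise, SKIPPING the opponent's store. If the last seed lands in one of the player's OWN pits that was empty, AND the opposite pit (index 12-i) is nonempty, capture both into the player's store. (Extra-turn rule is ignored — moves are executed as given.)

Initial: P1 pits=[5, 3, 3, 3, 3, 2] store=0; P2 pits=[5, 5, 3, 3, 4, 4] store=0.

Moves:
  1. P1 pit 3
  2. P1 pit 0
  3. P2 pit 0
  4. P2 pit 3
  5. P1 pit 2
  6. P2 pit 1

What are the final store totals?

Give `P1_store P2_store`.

Answer: 2 2

Derivation:
Move 1: P1 pit3 -> P1=[5,3,3,0,4,3](1) P2=[5,5,3,3,4,4](0)
Move 2: P1 pit0 -> P1=[0,4,4,1,5,4](1) P2=[5,5,3,3,4,4](0)
Move 3: P2 pit0 -> P1=[0,4,4,1,5,4](1) P2=[0,6,4,4,5,5](0)
Move 4: P2 pit3 -> P1=[1,4,4,1,5,4](1) P2=[0,6,4,0,6,6](1)
Move 5: P1 pit2 -> P1=[1,4,0,2,6,5](2) P2=[0,6,4,0,6,6](1)
Move 6: P2 pit1 -> P1=[2,4,0,2,6,5](2) P2=[0,0,5,1,7,7](2)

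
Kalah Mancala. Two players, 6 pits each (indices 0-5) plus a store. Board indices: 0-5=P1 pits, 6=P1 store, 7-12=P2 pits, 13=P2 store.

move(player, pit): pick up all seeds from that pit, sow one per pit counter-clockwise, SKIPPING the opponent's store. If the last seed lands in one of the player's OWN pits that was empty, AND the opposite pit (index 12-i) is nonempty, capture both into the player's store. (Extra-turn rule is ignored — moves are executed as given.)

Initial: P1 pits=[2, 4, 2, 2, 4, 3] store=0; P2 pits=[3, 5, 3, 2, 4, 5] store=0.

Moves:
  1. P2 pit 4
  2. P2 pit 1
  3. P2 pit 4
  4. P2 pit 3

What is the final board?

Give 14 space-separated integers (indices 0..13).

Answer: 3 5 2 2 4 3 0 3 0 4 0 1 9 3

Derivation:
Move 1: P2 pit4 -> P1=[3,5,2,2,4,3](0) P2=[3,5,3,2,0,6](1)
Move 2: P2 pit1 -> P1=[3,5,2,2,4,3](0) P2=[3,0,4,3,1,7](2)
Move 3: P2 pit4 -> P1=[3,5,2,2,4,3](0) P2=[3,0,4,3,0,8](2)
Move 4: P2 pit3 -> P1=[3,5,2,2,4,3](0) P2=[3,0,4,0,1,9](3)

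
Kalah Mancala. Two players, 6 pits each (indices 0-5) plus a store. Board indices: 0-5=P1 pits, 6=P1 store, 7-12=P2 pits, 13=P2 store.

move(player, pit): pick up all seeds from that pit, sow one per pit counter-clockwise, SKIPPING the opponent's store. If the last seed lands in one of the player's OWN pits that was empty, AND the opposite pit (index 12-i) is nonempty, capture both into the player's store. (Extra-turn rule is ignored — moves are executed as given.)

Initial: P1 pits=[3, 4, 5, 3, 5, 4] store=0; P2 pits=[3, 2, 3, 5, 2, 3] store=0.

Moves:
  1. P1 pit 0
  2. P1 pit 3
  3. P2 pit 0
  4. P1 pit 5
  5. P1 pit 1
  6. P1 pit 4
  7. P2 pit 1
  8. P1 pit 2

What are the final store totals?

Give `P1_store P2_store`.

Move 1: P1 pit0 -> P1=[0,5,6,4,5,4](0) P2=[3,2,3,5,2,3](0)
Move 2: P1 pit3 -> P1=[0,5,6,0,6,5](1) P2=[4,2,3,5,2,3](0)
Move 3: P2 pit0 -> P1=[0,5,6,0,6,5](1) P2=[0,3,4,6,3,3](0)
Move 4: P1 pit5 -> P1=[0,5,6,0,6,0](2) P2=[1,4,5,7,3,3](0)
Move 5: P1 pit1 -> P1=[0,0,7,1,7,1](3) P2=[1,4,5,7,3,3](0)
Move 6: P1 pit4 -> P1=[0,0,7,1,0,2](4) P2=[2,5,6,8,4,3](0)
Move 7: P2 pit1 -> P1=[0,0,7,1,0,2](4) P2=[2,0,7,9,5,4](1)
Move 8: P1 pit2 -> P1=[0,0,0,2,1,3](5) P2=[3,1,8,9,5,4](1)

Answer: 5 1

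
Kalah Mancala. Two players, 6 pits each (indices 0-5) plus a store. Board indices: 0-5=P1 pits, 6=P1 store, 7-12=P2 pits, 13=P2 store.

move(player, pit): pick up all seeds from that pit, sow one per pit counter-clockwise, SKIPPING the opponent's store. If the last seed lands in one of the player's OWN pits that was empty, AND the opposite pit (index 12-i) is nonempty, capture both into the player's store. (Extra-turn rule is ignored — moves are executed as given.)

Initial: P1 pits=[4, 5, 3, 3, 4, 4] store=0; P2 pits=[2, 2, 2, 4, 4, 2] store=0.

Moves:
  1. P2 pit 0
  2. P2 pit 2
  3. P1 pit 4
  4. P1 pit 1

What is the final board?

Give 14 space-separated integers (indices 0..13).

Answer: 4 0 4 4 1 6 2 1 4 0 5 5 3 0

Derivation:
Move 1: P2 pit0 -> P1=[4,5,3,3,4,4](0) P2=[0,3,3,4,4,2](0)
Move 2: P2 pit2 -> P1=[4,5,3,3,4,4](0) P2=[0,3,0,5,5,3](0)
Move 3: P1 pit4 -> P1=[4,5,3,3,0,5](1) P2=[1,4,0,5,5,3](0)
Move 4: P1 pit1 -> P1=[4,0,4,4,1,6](2) P2=[1,4,0,5,5,3](0)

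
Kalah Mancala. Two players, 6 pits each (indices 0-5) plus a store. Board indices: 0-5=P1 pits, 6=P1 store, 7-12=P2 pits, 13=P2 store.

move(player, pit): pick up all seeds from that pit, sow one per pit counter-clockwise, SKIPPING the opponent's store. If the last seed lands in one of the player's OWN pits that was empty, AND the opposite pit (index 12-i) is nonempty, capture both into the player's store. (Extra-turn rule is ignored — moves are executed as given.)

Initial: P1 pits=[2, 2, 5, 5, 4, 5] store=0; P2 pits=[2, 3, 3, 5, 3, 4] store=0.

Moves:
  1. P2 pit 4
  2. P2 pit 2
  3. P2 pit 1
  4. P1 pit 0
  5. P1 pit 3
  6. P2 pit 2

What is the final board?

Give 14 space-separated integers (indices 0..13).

Move 1: P2 pit4 -> P1=[3,2,5,5,4,5](0) P2=[2,3,3,5,0,5](1)
Move 2: P2 pit2 -> P1=[3,2,5,5,4,5](0) P2=[2,3,0,6,1,6](1)
Move 3: P2 pit1 -> P1=[3,2,5,5,4,5](0) P2=[2,0,1,7,2,6](1)
Move 4: P1 pit0 -> P1=[0,3,6,6,4,5](0) P2=[2,0,1,7,2,6](1)
Move 5: P1 pit3 -> P1=[0,3,6,0,5,6](1) P2=[3,1,2,7,2,6](1)
Move 6: P2 pit2 -> P1=[0,3,6,0,5,6](1) P2=[3,1,0,8,3,6](1)

Answer: 0 3 6 0 5 6 1 3 1 0 8 3 6 1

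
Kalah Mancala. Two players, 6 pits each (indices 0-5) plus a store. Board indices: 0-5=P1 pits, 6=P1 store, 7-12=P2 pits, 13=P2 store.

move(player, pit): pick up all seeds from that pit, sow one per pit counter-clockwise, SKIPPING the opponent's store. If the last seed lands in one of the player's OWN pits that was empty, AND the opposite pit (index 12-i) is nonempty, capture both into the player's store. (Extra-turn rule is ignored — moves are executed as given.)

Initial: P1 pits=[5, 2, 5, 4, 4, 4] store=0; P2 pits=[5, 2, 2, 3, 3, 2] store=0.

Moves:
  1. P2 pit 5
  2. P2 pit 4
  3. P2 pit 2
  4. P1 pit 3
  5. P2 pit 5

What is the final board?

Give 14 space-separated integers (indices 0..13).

Answer: 7 0 5 0 5 5 1 6 2 0 4 0 0 6

Derivation:
Move 1: P2 pit5 -> P1=[6,2,5,4,4,4](0) P2=[5,2,2,3,3,0](1)
Move 2: P2 pit4 -> P1=[7,2,5,4,4,4](0) P2=[5,2,2,3,0,1](2)
Move 3: P2 pit2 -> P1=[7,0,5,4,4,4](0) P2=[5,2,0,4,0,1](5)
Move 4: P1 pit3 -> P1=[7,0,5,0,5,5](1) P2=[6,2,0,4,0,1](5)
Move 5: P2 pit5 -> P1=[7,0,5,0,5,5](1) P2=[6,2,0,4,0,0](6)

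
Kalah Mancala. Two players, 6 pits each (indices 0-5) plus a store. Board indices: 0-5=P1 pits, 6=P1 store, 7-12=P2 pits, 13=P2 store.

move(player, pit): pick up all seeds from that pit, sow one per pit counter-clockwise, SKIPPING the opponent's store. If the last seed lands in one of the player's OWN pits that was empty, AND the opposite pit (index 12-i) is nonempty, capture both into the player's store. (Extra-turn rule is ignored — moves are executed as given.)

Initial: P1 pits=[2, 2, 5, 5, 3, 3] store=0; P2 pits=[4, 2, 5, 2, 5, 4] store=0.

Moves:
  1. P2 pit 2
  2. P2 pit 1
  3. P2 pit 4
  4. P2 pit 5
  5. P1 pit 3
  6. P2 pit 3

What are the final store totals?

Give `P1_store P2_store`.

Answer: 1 4

Derivation:
Move 1: P2 pit2 -> P1=[3,2,5,5,3,3](0) P2=[4,2,0,3,6,5](1)
Move 2: P2 pit1 -> P1=[3,2,5,5,3,3](0) P2=[4,0,1,4,6,5](1)
Move 3: P2 pit4 -> P1=[4,3,6,6,3,3](0) P2=[4,0,1,4,0,6](2)
Move 4: P2 pit5 -> P1=[5,4,7,7,4,3](0) P2=[4,0,1,4,0,0](3)
Move 5: P1 pit3 -> P1=[5,4,7,0,5,4](1) P2=[5,1,2,5,0,0](3)
Move 6: P2 pit3 -> P1=[6,5,7,0,5,4](1) P2=[5,1,2,0,1,1](4)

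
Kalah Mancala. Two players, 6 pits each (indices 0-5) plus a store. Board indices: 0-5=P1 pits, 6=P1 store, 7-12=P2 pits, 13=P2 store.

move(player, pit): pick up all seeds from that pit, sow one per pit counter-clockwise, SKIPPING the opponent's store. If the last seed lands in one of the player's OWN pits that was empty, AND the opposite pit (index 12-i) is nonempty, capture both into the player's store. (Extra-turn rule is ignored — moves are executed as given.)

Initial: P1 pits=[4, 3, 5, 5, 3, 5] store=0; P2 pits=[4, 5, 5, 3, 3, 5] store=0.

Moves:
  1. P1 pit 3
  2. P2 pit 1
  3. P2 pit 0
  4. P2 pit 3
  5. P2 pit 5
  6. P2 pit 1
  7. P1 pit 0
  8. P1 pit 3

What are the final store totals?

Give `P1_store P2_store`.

Move 1: P1 pit3 -> P1=[4,3,5,0,4,6](1) P2=[5,6,5,3,3,5](0)
Move 2: P2 pit1 -> P1=[5,3,5,0,4,6](1) P2=[5,0,6,4,4,6](1)
Move 3: P2 pit0 -> P1=[5,3,5,0,4,6](1) P2=[0,1,7,5,5,7](1)
Move 4: P2 pit3 -> P1=[6,4,5,0,4,6](1) P2=[0,1,7,0,6,8](2)
Move 5: P2 pit5 -> P1=[7,5,6,1,5,0](1) P2=[0,1,7,0,6,0](11)
Move 6: P2 pit1 -> P1=[7,5,6,1,5,0](1) P2=[0,0,8,0,6,0](11)
Move 7: P1 pit0 -> P1=[0,6,7,2,6,1](2) P2=[1,0,8,0,6,0](11)
Move 8: P1 pit3 -> P1=[0,6,7,0,7,2](2) P2=[1,0,8,0,6,0](11)

Answer: 2 11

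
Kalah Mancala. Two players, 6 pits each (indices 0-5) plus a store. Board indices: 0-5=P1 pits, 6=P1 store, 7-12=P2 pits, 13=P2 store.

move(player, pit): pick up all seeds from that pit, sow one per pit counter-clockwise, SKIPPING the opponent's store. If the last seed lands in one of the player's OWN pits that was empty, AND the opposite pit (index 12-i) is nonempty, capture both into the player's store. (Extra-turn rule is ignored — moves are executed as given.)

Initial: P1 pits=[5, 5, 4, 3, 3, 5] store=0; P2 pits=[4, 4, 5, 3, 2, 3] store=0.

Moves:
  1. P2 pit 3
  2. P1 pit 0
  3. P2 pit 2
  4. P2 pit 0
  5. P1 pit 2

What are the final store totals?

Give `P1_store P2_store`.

Move 1: P2 pit3 -> P1=[5,5,4,3,3,5](0) P2=[4,4,5,0,3,4](1)
Move 2: P1 pit0 -> P1=[0,6,5,4,4,6](0) P2=[4,4,5,0,3,4](1)
Move 3: P2 pit2 -> P1=[1,6,5,4,4,6](0) P2=[4,4,0,1,4,5](2)
Move 4: P2 pit0 -> P1=[1,6,5,4,4,6](0) P2=[0,5,1,2,5,5](2)
Move 5: P1 pit2 -> P1=[1,6,0,5,5,7](1) P2=[1,5,1,2,5,5](2)

Answer: 1 2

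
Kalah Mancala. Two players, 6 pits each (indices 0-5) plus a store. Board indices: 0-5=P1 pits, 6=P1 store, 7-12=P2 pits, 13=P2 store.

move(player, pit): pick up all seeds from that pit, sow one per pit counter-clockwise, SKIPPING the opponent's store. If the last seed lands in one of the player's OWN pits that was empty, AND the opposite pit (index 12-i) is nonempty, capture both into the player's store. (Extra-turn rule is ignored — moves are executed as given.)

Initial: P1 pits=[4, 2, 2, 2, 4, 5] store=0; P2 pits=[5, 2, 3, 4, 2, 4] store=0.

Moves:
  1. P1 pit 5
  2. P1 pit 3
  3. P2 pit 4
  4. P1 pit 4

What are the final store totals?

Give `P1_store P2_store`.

Move 1: P1 pit5 -> P1=[4,2,2,2,4,0](1) P2=[6,3,4,5,2,4](0)
Move 2: P1 pit3 -> P1=[4,2,2,0,5,0](8) P2=[0,3,4,5,2,4](0)
Move 3: P2 pit4 -> P1=[4,2,2,0,5,0](8) P2=[0,3,4,5,0,5](1)
Move 4: P1 pit4 -> P1=[4,2,2,0,0,1](9) P2=[1,4,5,5,0,5](1)

Answer: 9 1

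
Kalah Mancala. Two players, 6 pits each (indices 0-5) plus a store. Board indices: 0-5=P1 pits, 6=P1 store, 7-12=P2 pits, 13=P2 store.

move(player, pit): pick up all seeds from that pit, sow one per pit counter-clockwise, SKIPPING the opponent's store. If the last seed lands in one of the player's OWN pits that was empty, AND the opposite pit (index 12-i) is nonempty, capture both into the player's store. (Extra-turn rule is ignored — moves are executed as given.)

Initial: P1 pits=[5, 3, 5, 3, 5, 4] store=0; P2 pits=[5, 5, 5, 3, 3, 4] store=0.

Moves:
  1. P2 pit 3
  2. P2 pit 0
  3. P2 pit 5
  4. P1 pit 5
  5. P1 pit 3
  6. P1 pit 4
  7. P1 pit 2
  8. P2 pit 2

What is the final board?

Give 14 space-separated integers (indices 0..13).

Move 1: P2 pit3 -> P1=[5,3,5,3,5,4](0) P2=[5,5,5,0,4,5](1)
Move 2: P2 pit0 -> P1=[5,3,5,3,5,4](0) P2=[0,6,6,1,5,6](1)
Move 3: P2 pit5 -> P1=[6,4,6,4,6,4](0) P2=[0,6,6,1,5,0](2)
Move 4: P1 pit5 -> P1=[6,4,6,4,6,0](1) P2=[1,7,7,1,5,0](2)
Move 5: P1 pit3 -> P1=[6,4,6,0,7,1](2) P2=[2,7,7,1,5,0](2)
Move 6: P1 pit4 -> P1=[6,4,6,0,0,2](3) P2=[3,8,8,2,6,0](2)
Move 7: P1 pit2 -> P1=[6,4,0,1,1,3](4) P2=[4,9,8,2,6,0](2)
Move 8: P2 pit2 -> P1=[7,5,1,2,1,3](4) P2=[4,9,0,3,7,1](3)

Answer: 7 5 1 2 1 3 4 4 9 0 3 7 1 3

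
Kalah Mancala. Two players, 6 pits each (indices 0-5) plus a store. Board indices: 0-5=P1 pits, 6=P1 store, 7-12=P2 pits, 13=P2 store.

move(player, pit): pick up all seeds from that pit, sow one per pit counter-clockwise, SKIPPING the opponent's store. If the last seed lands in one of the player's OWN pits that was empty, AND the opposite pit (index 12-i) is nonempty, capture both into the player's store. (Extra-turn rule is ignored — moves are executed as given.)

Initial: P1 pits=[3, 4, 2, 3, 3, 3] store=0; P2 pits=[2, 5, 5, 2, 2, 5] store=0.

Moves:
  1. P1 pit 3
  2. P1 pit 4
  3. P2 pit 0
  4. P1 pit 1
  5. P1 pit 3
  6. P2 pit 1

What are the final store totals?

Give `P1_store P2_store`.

Move 1: P1 pit3 -> P1=[3,4,2,0,4,4](1) P2=[2,5,5,2,2,5](0)
Move 2: P1 pit4 -> P1=[3,4,2,0,0,5](2) P2=[3,6,5,2,2,5](0)
Move 3: P2 pit0 -> P1=[3,4,2,0,0,5](2) P2=[0,7,6,3,2,5](0)
Move 4: P1 pit1 -> P1=[3,0,3,1,1,6](2) P2=[0,7,6,3,2,5](0)
Move 5: P1 pit3 -> P1=[3,0,3,0,2,6](2) P2=[0,7,6,3,2,5](0)
Move 6: P2 pit1 -> P1=[4,1,3,0,2,6](2) P2=[0,0,7,4,3,6](1)

Answer: 2 1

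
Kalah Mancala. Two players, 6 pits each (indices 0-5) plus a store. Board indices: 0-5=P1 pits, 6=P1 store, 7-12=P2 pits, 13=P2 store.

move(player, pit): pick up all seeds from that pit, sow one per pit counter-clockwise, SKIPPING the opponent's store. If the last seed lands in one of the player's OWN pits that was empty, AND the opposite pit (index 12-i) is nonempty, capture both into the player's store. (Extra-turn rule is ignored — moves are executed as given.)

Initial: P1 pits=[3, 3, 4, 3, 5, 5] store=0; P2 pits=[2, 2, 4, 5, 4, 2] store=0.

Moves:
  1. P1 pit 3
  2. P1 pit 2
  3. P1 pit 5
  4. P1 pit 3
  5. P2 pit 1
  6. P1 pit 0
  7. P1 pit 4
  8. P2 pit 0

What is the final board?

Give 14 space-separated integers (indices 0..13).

Answer: 0 4 1 0 0 1 11 0 2 2 9 8 4 0

Derivation:
Move 1: P1 pit3 -> P1=[3,3,4,0,6,6](1) P2=[2,2,4,5,4,2](0)
Move 2: P1 pit2 -> P1=[3,3,0,1,7,7](2) P2=[2,2,4,5,4,2](0)
Move 3: P1 pit5 -> P1=[3,3,0,1,7,0](3) P2=[3,3,5,6,5,3](0)
Move 4: P1 pit3 -> P1=[3,3,0,0,8,0](3) P2=[3,3,5,6,5,3](0)
Move 5: P2 pit1 -> P1=[3,3,0,0,8,0](3) P2=[3,0,6,7,6,3](0)
Move 6: P1 pit0 -> P1=[0,4,1,0,8,0](10) P2=[3,0,0,7,6,3](0)
Move 7: P1 pit4 -> P1=[0,4,1,0,0,1](11) P2=[4,1,1,8,7,4](0)
Move 8: P2 pit0 -> P1=[0,4,1,0,0,1](11) P2=[0,2,2,9,8,4](0)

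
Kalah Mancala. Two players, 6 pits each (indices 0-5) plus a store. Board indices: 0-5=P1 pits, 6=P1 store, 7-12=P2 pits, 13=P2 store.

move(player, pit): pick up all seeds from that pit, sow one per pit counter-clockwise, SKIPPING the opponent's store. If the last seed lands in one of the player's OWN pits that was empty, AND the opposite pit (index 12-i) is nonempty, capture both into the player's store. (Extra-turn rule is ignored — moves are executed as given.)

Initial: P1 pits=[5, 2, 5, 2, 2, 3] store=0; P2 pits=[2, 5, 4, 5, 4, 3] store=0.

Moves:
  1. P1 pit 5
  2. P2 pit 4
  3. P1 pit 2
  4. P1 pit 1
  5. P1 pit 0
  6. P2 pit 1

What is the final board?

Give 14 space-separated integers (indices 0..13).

Answer: 1 1 2 5 5 2 3 4 0 5 6 1 5 2

Derivation:
Move 1: P1 pit5 -> P1=[5,2,5,2,2,0](1) P2=[3,6,4,5,4,3](0)
Move 2: P2 pit4 -> P1=[6,3,5,2,2,0](1) P2=[3,6,4,5,0,4](1)
Move 3: P1 pit2 -> P1=[6,3,0,3,3,1](2) P2=[4,6,4,5,0,4](1)
Move 4: P1 pit1 -> P1=[6,0,1,4,4,1](2) P2=[4,6,4,5,0,4](1)
Move 5: P1 pit0 -> P1=[0,1,2,5,5,2](3) P2=[4,6,4,5,0,4](1)
Move 6: P2 pit1 -> P1=[1,1,2,5,5,2](3) P2=[4,0,5,6,1,5](2)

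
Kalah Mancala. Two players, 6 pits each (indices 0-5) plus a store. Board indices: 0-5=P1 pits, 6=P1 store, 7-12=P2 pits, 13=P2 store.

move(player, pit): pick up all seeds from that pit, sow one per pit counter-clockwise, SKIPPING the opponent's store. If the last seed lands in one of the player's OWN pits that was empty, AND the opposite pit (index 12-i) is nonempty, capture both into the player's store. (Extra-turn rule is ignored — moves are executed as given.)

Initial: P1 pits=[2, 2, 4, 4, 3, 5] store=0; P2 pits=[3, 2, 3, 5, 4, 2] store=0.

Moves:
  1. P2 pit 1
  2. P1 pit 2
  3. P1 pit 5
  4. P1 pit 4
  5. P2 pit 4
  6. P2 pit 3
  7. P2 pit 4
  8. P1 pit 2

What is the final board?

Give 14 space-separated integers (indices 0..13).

Answer: 4 4 0 7 0 1 6 5 0 5 0 0 5 2

Derivation:
Move 1: P2 pit1 -> P1=[2,2,4,4,3,5](0) P2=[3,0,4,6,4,2](0)
Move 2: P1 pit2 -> P1=[2,2,0,5,4,6](1) P2=[3,0,4,6,4,2](0)
Move 3: P1 pit5 -> P1=[2,2,0,5,4,0](2) P2=[4,1,5,7,5,2](0)
Move 4: P1 pit4 -> P1=[2,2,0,5,0,1](3) P2=[5,2,5,7,5,2](0)
Move 5: P2 pit4 -> P1=[3,3,1,5,0,1](3) P2=[5,2,5,7,0,3](1)
Move 6: P2 pit3 -> P1=[4,4,2,6,0,1](3) P2=[5,2,5,0,1,4](2)
Move 7: P2 pit4 -> P1=[4,4,2,6,0,1](3) P2=[5,2,5,0,0,5](2)
Move 8: P1 pit2 -> P1=[4,4,0,7,0,1](6) P2=[5,0,5,0,0,5](2)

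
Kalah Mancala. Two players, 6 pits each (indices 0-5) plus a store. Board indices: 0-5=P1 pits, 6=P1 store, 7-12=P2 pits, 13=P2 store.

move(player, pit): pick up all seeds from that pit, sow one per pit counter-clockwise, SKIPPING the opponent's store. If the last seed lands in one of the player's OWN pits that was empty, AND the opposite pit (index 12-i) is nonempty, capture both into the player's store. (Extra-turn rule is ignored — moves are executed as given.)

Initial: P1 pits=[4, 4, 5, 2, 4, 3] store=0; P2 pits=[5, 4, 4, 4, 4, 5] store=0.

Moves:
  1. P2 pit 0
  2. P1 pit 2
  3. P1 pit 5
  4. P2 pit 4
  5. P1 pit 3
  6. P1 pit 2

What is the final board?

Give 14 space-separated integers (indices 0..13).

Answer: 5 5 0 0 6 1 10 2 6 0 5 0 7 1

Derivation:
Move 1: P2 pit0 -> P1=[4,4,5,2,4,3](0) P2=[0,5,5,5,5,6](0)
Move 2: P1 pit2 -> P1=[4,4,0,3,5,4](1) P2=[1,5,5,5,5,6](0)
Move 3: P1 pit5 -> P1=[4,4,0,3,5,0](2) P2=[2,6,6,5,5,6](0)
Move 4: P2 pit4 -> P1=[5,5,1,3,5,0](2) P2=[2,6,6,5,0,7](1)
Move 5: P1 pit3 -> P1=[5,5,1,0,6,1](3) P2=[2,6,6,5,0,7](1)
Move 6: P1 pit2 -> P1=[5,5,0,0,6,1](10) P2=[2,6,0,5,0,7](1)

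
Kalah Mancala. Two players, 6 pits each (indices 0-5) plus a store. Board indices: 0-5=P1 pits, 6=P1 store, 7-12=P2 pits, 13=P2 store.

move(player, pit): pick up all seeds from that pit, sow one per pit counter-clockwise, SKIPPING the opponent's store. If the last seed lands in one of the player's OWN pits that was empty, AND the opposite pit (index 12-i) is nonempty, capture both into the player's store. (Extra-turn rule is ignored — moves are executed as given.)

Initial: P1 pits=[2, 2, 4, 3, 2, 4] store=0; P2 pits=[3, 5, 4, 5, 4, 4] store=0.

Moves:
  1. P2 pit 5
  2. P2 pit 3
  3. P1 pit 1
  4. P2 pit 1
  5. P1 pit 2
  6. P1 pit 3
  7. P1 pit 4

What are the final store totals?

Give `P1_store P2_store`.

Move 1: P2 pit5 -> P1=[3,3,5,3,2,4](0) P2=[3,5,4,5,4,0](1)
Move 2: P2 pit3 -> P1=[4,4,5,3,2,4](0) P2=[3,5,4,0,5,1](2)
Move 3: P1 pit1 -> P1=[4,0,6,4,3,5](0) P2=[3,5,4,0,5,1](2)
Move 4: P2 pit1 -> P1=[4,0,6,4,3,5](0) P2=[3,0,5,1,6,2](3)
Move 5: P1 pit2 -> P1=[4,0,0,5,4,6](1) P2=[4,1,5,1,6,2](3)
Move 6: P1 pit3 -> P1=[4,0,0,0,5,7](2) P2=[5,2,5,1,6,2](3)
Move 7: P1 pit4 -> P1=[4,0,0,0,0,8](3) P2=[6,3,6,1,6,2](3)

Answer: 3 3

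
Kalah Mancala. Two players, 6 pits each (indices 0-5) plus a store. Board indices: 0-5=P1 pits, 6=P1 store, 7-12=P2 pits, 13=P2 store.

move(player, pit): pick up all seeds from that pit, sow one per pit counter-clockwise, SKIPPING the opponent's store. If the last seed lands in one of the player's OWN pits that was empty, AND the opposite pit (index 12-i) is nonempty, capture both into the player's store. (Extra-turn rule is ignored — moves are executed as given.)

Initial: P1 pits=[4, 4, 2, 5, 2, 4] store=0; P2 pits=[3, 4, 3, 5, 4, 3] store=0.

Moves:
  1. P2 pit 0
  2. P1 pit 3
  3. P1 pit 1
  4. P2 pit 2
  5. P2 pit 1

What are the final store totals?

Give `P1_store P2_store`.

Move 1: P2 pit0 -> P1=[4,4,2,5,2,4](0) P2=[0,5,4,6,4,3](0)
Move 2: P1 pit3 -> P1=[4,4,2,0,3,5](1) P2=[1,6,4,6,4,3](0)
Move 3: P1 pit1 -> P1=[4,0,3,1,4,6](1) P2=[1,6,4,6,4,3](0)
Move 4: P2 pit2 -> P1=[4,0,3,1,4,6](1) P2=[1,6,0,7,5,4](1)
Move 5: P2 pit1 -> P1=[5,0,3,1,4,6](1) P2=[1,0,1,8,6,5](2)

Answer: 1 2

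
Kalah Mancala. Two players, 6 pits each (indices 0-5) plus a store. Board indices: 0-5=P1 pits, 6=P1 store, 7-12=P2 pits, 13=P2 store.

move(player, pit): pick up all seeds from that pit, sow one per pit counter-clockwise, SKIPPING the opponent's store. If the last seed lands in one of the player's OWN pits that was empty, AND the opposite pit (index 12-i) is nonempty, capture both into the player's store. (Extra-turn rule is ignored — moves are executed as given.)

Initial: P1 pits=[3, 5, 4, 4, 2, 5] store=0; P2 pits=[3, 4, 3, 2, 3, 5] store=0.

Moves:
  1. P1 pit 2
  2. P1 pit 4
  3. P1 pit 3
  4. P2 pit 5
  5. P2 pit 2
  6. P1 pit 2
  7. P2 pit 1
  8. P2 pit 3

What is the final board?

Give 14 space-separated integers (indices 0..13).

Move 1: P1 pit2 -> P1=[3,5,0,5,3,6](1) P2=[3,4,3,2,3,5](0)
Move 2: P1 pit4 -> P1=[3,5,0,5,0,7](2) P2=[4,4,3,2,3,5](0)
Move 3: P1 pit3 -> P1=[3,5,0,0,1,8](3) P2=[5,5,3,2,3,5](0)
Move 4: P2 pit5 -> P1=[4,6,1,1,1,8](3) P2=[5,5,3,2,3,0](1)
Move 5: P2 pit2 -> P1=[0,6,1,1,1,8](3) P2=[5,5,0,3,4,0](6)
Move 6: P1 pit2 -> P1=[0,6,0,2,1,8](3) P2=[5,5,0,3,4,0](6)
Move 7: P2 pit1 -> P1=[0,6,0,2,1,8](3) P2=[5,0,1,4,5,1](7)
Move 8: P2 pit3 -> P1=[1,6,0,2,1,8](3) P2=[5,0,1,0,6,2](8)

Answer: 1 6 0 2 1 8 3 5 0 1 0 6 2 8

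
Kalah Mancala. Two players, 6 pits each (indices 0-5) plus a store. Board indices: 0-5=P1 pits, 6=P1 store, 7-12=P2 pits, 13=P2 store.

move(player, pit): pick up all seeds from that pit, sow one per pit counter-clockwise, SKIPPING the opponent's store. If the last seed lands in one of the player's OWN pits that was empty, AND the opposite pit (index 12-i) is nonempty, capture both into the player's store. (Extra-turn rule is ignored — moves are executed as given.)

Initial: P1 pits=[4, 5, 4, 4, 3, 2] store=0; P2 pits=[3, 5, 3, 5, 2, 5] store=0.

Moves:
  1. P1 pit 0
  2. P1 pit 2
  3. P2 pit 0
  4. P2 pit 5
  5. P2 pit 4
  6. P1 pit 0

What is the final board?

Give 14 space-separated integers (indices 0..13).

Move 1: P1 pit0 -> P1=[0,6,5,5,4,2](0) P2=[3,5,3,5,2,5](0)
Move 2: P1 pit2 -> P1=[0,6,0,6,5,3](1) P2=[4,5,3,5,2,5](0)
Move 3: P2 pit0 -> P1=[0,6,0,6,5,3](1) P2=[0,6,4,6,3,5](0)
Move 4: P2 pit5 -> P1=[1,7,1,7,5,3](1) P2=[0,6,4,6,3,0](1)
Move 5: P2 pit4 -> P1=[2,7,1,7,5,3](1) P2=[0,6,4,6,0,1](2)
Move 6: P1 pit0 -> P1=[0,8,2,7,5,3](1) P2=[0,6,4,6,0,1](2)

Answer: 0 8 2 7 5 3 1 0 6 4 6 0 1 2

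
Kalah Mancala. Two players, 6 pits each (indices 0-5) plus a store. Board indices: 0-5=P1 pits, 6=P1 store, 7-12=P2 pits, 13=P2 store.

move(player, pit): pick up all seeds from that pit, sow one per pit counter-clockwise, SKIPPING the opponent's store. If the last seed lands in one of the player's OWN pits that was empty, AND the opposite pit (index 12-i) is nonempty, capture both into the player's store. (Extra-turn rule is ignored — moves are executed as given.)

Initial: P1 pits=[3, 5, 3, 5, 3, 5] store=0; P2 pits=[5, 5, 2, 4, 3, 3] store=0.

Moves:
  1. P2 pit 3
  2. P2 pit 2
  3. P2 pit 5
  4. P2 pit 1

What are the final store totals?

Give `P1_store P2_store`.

Answer: 0 3

Derivation:
Move 1: P2 pit3 -> P1=[4,5,3,5,3,5](0) P2=[5,5,2,0,4,4](1)
Move 2: P2 pit2 -> P1=[4,5,3,5,3,5](0) P2=[5,5,0,1,5,4](1)
Move 3: P2 pit5 -> P1=[5,6,4,5,3,5](0) P2=[5,5,0,1,5,0](2)
Move 4: P2 pit1 -> P1=[5,6,4,5,3,5](0) P2=[5,0,1,2,6,1](3)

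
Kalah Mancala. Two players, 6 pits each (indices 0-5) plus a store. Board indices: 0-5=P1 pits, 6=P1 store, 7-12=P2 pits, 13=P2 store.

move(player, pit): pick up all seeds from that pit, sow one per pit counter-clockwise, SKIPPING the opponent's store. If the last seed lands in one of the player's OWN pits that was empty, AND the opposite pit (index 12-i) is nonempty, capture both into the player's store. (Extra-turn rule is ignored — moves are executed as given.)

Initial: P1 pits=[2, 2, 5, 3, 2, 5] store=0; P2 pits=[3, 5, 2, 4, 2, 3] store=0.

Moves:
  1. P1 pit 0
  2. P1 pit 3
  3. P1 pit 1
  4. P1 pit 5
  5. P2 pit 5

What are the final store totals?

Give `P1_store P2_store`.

Move 1: P1 pit0 -> P1=[0,3,6,3,2,5](0) P2=[3,5,2,4,2,3](0)
Move 2: P1 pit3 -> P1=[0,3,6,0,3,6](1) P2=[3,5,2,4,2,3](0)
Move 3: P1 pit1 -> P1=[0,0,7,1,4,6](1) P2=[3,5,2,4,2,3](0)
Move 4: P1 pit5 -> P1=[0,0,7,1,4,0](2) P2=[4,6,3,5,3,3](0)
Move 5: P2 pit5 -> P1=[1,1,7,1,4,0](2) P2=[4,6,3,5,3,0](1)

Answer: 2 1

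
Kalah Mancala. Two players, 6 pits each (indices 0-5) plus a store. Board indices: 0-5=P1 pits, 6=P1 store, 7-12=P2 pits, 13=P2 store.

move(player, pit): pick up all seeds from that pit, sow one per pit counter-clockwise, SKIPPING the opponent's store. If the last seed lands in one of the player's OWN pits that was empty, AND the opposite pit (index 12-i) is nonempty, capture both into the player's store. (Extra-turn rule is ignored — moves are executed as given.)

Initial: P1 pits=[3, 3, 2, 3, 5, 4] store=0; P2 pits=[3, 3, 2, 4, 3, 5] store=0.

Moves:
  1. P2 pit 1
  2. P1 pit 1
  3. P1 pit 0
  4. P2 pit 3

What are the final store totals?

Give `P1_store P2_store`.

Answer: 0 1

Derivation:
Move 1: P2 pit1 -> P1=[3,3,2,3,5,4](0) P2=[3,0,3,5,4,5](0)
Move 2: P1 pit1 -> P1=[3,0,3,4,6,4](0) P2=[3,0,3,5,4,5](0)
Move 3: P1 pit0 -> P1=[0,1,4,5,6,4](0) P2=[3,0,3,5,4,5](0)
Move 4: P2 pit3 -> P1=[1,2,4,5,6,4](0) P2=[3,0,3,0,5,6](1)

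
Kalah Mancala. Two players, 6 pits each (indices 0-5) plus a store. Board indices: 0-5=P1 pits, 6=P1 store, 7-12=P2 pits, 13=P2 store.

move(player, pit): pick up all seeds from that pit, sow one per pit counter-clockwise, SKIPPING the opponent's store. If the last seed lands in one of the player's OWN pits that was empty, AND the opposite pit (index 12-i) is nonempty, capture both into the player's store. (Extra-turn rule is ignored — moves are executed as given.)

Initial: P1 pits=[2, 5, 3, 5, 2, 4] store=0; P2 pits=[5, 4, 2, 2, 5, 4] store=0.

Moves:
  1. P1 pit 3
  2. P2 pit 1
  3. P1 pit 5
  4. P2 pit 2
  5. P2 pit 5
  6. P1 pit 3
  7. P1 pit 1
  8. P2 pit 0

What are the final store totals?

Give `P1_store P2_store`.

Move 1: P1 pit3 -> P1=[2,5,3,0,3,5](1) P2=[6,5,2,2,5,4](0)
Move 2: P2 pit1 -> P1=[2,5,3,0,3,5](1) P2=[6,0,3,3,6,5](1)
Move 3: P1 pit5 -> P1=[2,5,3,0,3,0](2) P2=[7,1,4,4,6,5](1)
Move 4: P2 pit2 -> P1=[2,5,3,0,3,0](2) P2=[7,1,0,5,7,6](2)
Move 5: P2 pit5 -> P1=[3,6,4,1,4,0](2) P2=[7,1,0,5,7,0](3)
Move 6: P1 pit3 -> P1=[3,6,4,0,5,0](2) P2=[7,1,0,5,7,0](3)
Move 7: P1 pit1 -> P1=[3,0,5,1,6,1](3) P2=[8,1,0,5,7,0](3)
Move 8: P2 pit0 -> P1=[4,1,5,1,6,1](3) P2=[0,2,1,6,8,1](4)

Answer: 3 4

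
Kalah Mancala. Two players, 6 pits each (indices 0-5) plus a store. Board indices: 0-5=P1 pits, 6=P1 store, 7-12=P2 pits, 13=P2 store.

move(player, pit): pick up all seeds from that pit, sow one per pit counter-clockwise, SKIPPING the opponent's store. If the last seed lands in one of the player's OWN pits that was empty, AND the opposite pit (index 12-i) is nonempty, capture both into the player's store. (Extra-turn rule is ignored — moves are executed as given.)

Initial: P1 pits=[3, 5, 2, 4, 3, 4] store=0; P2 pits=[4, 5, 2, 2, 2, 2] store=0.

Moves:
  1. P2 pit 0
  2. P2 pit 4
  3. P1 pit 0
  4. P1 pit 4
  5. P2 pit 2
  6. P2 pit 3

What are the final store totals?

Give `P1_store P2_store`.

Move 1: P2 pit0 -> P1=[3,5,2,4,3,4](0) P2=[0,6,3,3,3,2](0)
Move 2: P2 pit4 -> P1=[4,5,2,4,3,4](0) P2=[0,6,3,3,0,3](1)
Move 3: P1 pit0 -> P1=[0,6,3,5,4,4](0) P2=[0,6,3,3,0,3](1)
Move 4: P1 pit4 -> P1=[0,6,3,5,0,5](1) P2=[1,7,3,3,0,3](1)
Move 5: P2 pit2 -> P1=[0,6,3,5,0,5](1) P2=[1,7,0,4,1,4](1)
Move 6: P2 pit3 -> P1=[1,6,3,5,0,5](1) P2=[1,7,0,0,2,5](2)

Answer: 1 2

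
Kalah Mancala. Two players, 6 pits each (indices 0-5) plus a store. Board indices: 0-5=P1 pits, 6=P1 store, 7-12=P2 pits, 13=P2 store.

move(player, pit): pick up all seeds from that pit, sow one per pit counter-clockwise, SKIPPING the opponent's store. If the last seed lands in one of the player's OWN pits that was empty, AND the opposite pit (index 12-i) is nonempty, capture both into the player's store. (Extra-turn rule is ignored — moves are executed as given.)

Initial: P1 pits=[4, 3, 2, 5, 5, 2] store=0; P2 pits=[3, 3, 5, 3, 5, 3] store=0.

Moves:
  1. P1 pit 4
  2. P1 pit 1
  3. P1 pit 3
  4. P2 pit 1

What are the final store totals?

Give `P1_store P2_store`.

Move 1: P1 pit4 -> P1=[4,3,2,5,0,3](1) P2=[4,4,6,3,5,3](0)
Move 2: P1 pit1 -> P1=[4,0,3,6,0,3](6) P2=[4,0,6,3,5,3](0)
Move 3: P1 pit3 -> P1=[4,0,3,0,1,4](7) P2=[5,1,7,3,5,3](0)
Move 4: P2 pit1 -> P1=[4,0,3,0,1,4](7) P2=[5,0,8,3,5,3](0)

Answer: 7 0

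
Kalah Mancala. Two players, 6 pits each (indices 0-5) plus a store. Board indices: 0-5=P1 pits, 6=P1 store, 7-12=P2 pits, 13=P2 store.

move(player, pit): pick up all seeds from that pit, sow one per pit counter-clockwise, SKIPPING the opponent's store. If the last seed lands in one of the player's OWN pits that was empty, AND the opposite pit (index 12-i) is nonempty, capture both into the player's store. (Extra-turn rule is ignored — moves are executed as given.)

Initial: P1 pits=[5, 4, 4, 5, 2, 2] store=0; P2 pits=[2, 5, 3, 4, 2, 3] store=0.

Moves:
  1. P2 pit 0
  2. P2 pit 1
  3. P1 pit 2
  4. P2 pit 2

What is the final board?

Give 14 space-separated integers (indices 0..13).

Answer: 7 4 0 6 3 3 1 0 0 0 6 4 5 2

Derivation:
Move 1: P2 pit0 -> P1=[5,4,4,5,2,2](0) P2=[0,6,4,4,2,3](0)
Move 2: P2 pit1 -> P1=[6,4,4,5,2,2](0) P2=[0,0,5,5,3,4](1)
Move 3: P1 pit2 -> P1=[6,4,0,6,3,3](1) P2=[0,0,5,5,3,4](1)
Move 4: P2 pit2 -> P1=[7,4,0,6,3,3](1) P2=[0,0,0,6,4,5](2)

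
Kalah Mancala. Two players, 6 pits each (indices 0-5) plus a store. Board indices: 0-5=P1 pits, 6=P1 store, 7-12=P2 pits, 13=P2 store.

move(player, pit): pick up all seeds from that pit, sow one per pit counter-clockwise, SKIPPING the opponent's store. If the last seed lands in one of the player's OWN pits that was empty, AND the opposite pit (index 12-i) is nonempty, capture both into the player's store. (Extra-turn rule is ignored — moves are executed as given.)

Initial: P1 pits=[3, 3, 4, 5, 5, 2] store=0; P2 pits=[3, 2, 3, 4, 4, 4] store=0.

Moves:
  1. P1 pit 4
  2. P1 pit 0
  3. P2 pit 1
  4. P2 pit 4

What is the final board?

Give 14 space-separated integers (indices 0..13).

Move 1: P1 pit4 -> P1=[3,3,4,5,0,3](1) P2=[4,3,4,4,4,4](0)
Move 2: P1 pit0 -> P1=[0,4,5,6,0,3](1) P2=[4,3,4,4,4,4](0)
Move 3: P2 pit1 -> P1=[0,4,5,6,0,3](1) P2=[4,0,5,5,5,4](0)
Move 4: P2 pit4 -> P1=[1,5,6,6,0,3](1) P2=[4,0,5,5,0,5](1)

Answer: 1 5 6 6 0 3 1 4 0 5 5 0 5 1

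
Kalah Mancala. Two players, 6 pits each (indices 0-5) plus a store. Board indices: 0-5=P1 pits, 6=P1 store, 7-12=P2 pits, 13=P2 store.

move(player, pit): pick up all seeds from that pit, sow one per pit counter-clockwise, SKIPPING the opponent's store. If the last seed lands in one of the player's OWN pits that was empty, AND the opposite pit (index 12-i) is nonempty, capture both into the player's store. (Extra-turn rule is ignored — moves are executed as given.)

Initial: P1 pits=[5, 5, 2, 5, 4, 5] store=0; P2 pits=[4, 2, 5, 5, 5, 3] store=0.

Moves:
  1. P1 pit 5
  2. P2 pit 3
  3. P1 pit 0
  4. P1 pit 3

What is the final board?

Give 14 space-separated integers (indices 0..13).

Move 1: P1 pit5 -> P1=[5,5,2,5,4,0](1) P2=[5,3,6,6,5,3](0)
Move 2: P2 pit3 -> P1=[6,6,3,5,4,0](1) P2=[5,3,6,0,6,4](1)
Move 3: P1 pit0 -> P1=[0,7,4,6,5,1](2) P2=[5,3,6,0,6,4](1)
Move 4: P1 pit3 -> P1=[0,7,4,0,6,2](3) P2=[6,4,7,0,6,4](1)

Answer: 0 7 4 0 6 2 3 6 4 7 0 6 4 1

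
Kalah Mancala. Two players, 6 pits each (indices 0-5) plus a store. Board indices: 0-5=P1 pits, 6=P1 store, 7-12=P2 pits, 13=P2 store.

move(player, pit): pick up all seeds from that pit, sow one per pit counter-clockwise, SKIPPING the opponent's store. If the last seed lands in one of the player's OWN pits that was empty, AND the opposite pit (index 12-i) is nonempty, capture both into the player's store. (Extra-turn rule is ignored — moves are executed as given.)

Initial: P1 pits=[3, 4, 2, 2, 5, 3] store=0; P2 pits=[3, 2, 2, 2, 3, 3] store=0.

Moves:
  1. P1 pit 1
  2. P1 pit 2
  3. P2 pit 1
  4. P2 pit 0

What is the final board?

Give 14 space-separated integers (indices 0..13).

Move 1: P1 pit1 -> P1=[3,0,3,3,6,4](0) P2=[3,2,2,2,3,3](0)
Move 2: P1 pit2 -> P1=[3,0,0,4,7,5](0) P2=[3,2,2,2,3,3](0)
Move 3: P2 pit1 -> P1=[3,0,0,4,7,5](0) P2=[3,0,3,3,3,3](0)
Move 4: P2 pit0 -> P1=[3,0,0,4,7,5](0) P2=[0,1,4,4,3,3](0)

Answer: 3 0 0 4 7 5 0 0 1 4 4 3 3 0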